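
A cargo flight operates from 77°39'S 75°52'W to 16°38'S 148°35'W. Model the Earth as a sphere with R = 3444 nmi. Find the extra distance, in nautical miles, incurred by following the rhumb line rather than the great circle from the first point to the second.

Great circle: cos σ = sin φ₁ sin φ₂ + cos φ₁ cos φ₂ cos Δλ,  σ = 1.2233 rad → d_gc = 4213.2 nmi
Rhumb line: Δψ = +1.9294, q = Δφ/Δψ = 0.5520, d_rh = R√(Δφ²+q²Δλ²) = 4390.0 nmi
Excess = 4390.0 − 4213.2 = 176.8 ≈ 177 nmi

177 nmi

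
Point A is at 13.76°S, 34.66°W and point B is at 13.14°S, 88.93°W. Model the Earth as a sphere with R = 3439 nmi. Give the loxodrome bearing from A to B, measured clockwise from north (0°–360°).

Meridional parts: M(φ₁)=-0.2425, M(φ₂)=-0.2314 → ΔM = +0.0111;  Δλ = -0.9472 rad
tan C = Δλ / ΔM = -85.1311 → C = 270.67°

270.7°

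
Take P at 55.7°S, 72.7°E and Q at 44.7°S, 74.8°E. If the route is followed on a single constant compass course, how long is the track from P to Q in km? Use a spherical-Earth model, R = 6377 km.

1233 km

Rhumb course C = atan2(Δλ, Δψ) with Δψ = ln[tan(π/4+φ₂/2)/tan(π/4+φ₁/2)] = +0.3017, Δλ = +0.0367 → C = 6.93°
d = R·|Δφ| / |cos C| = 6377·0.19199 / 0.99270 = 1233 km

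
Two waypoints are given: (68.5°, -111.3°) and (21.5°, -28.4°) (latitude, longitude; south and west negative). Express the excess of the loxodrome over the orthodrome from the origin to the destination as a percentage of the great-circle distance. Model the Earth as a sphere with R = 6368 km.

5.3%

Great circle: σ = 1.1776 rad → d_gc = Rσ = 7498.9 km
Rhumb: Δφ = -0.8203, Δλ = +1.4469, Δψ = -1.2771, q = Δφ/Δψ = 0.6423 → d_rh = R√(Δφ²+q²Δλ²) = 7893.7 km
Excess = (7893.7 − 7498.9) / 7498.9 = 394.8 / 7498.9 = 5.26% ≈ 5.3%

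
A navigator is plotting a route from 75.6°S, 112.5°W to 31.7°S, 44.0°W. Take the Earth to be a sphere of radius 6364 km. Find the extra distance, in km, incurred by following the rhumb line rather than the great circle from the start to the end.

Great circle: cos σ = sin φ₁ sin φ₂ + cos φ₁ cos φ₂ cos Δλ,  σ = 0.9441 rad → d_gc = 6008.0 km
Rhumb line: Δψ = +1.4850, q = Δφ/Δψ = 0.5160, d_rh = R√(Δφ²+q²Δλ²) = 6260.0 km
Excess = 6260.0 − 6008.0 = 252.0 ≈ 252 km

252 km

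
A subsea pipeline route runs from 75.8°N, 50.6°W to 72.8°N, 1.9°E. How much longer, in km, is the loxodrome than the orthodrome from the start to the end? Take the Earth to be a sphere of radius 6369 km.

52 km

Great circle: cos σ = sin φ₁ sin φ₂ + cos φ₁ cos φ₂ cos Δλ,  σ = 0.2445 rad → d_gc = 1557.5 km
Rhumb line: Δψ = -0.1941, q = Δφ/Δψ = 0.2698, d_rh = R√(Δφ²+q²Δλ²) = 1609.4 km
Excess = 1609.4 − 1557.5 = 51.9 ≈ 52 km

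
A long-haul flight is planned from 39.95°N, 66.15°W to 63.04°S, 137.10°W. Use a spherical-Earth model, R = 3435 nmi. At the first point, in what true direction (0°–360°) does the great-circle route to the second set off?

208.8°

N = sin Δλ·cos φ₂ = -0.4285;  D = cos φ₁ sin φ₂ − sin φ₁ cos φ₂ cos Δλ = -0.7783
initial course = atan2(N, D) = 208.84°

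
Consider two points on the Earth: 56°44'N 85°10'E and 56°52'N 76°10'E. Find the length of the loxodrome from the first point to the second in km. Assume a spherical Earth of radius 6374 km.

548 km

Δψ = ln[tan(π/4+φ₂/2)/tan(π/4+φ₁/2)] = +0.0042;  Δφ = +0.0023 rad,  Δλ = -0.1571 rad
q = Δφ/Δψ = 0.5476
d = R·√(Δφ² + q²Δλ²) = 6374·0.08604 = 548 km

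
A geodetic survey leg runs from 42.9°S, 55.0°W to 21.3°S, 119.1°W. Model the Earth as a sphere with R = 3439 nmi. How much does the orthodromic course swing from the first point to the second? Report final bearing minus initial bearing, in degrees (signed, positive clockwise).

Initial bearing θ₁ = atan2(sin Δλ cos φ₂, cos φ₁ sin φ₂ − sin φ₁ cos φ₂ cos Δλ) = 270.75°
Final bearing θ₂ = (initial bearing from the destination back to the start) + 180° = 308.17°
Δθ = θ₂ − θ₁ = +37.4°

+37.4°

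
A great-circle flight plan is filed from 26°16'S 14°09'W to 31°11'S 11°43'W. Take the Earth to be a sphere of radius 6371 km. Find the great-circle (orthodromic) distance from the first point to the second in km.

cos σ = sin φ₁ sin φ₂ + cos φ₁ cos φ₂ cos Δλ
      = sin(-26.27°)sin(-31.18°) + cos(-26.27°)cos(-31.18°)cos(2.43°) = 0.9956
σ = 5.359° → d = Rσ = 6371·0.09354 = 596 km

596 km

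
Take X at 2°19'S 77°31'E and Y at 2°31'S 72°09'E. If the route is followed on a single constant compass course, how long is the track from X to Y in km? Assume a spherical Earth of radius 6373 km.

597 km

Δψ = ln[tan(π/4+φ₂/2)/tan(π/4+φ₁/2)] = -0.0035;  Δφ = -0.0035 rad,  Δλ = -0.0937 rad
q = Δφ/Δψ = 0.9991
d = R·√(Δφ² + q²Δλ²) = 6373·0.09365 = 597 km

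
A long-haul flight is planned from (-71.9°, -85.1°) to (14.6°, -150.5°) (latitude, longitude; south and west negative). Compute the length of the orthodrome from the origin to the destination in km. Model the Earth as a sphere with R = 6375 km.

Haversine: a = sin²(Δφ/2)+cos φ₁ cos φ₂ sin²(Δλ/2) = 0.55722;  σ = 2·atan2(√a,√(1−a))
σ = 96.572° → d = Rσ = 6375·1.68549 = 10745 km

10745 km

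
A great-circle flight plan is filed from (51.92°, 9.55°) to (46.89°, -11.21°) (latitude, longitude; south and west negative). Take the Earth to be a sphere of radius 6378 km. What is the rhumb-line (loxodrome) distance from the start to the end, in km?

Rhumb course C = atan2(Δλ, Δψ) with Δψ = ln[tan(π/4+φ₂/2)/tan(π/4+φ₁/2)] = -0.1351, Δλ = -0.3623 → C = 249.55°
d = R·|Δφ| / |cos C| = 6378·0.08779 / 0.34931 = 1603 km

1603 km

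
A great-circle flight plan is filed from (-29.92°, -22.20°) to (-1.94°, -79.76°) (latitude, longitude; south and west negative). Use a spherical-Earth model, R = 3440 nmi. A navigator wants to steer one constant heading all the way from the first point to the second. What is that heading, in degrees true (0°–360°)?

297.1°

Meridional parts: M(φ₁)=-0.5477, M(φ₂)=-0.0339 → ΔM = +0.5138;  Δλ = -1.0046 rad
tan C = Δλ / ΔM = -1.9551 → C = 297.09°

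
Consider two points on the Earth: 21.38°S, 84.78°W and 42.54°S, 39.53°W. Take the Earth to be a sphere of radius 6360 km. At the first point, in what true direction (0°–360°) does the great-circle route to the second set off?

130.1°

N = sin Δλ·cos φ₂ = +0.5233;  D = cos φ₁ sin φ₂ − sin φ₁ cos φ₂ cos Δλ = -0.4405
initial course = atan2(N, D) = 130.09°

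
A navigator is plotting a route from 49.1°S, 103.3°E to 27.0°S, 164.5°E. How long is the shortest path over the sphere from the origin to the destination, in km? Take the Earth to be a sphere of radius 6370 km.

5712 km

Haversine: a = sin²(Δφ/2)+cos φ₁ cos φ₂ sin²(Δλ/2) = 0.18790;  σ = 2·atan2(√a,√(1−a))
σ = 51.377° → d = Rσ = 6370·0.89670 = 5712 km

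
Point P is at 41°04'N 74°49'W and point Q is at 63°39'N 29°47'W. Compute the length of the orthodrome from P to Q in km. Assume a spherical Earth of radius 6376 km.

Haversine: a = sin²(Δφ/2)+cos φ₁ cos φ₂ sin²(Δλ/2) = 0.08741;  σ = 2·atan2(√a,√(1−a))
σ = 34.394° → d = Rσ = 6376·0.60029 = 3827 km

3827 km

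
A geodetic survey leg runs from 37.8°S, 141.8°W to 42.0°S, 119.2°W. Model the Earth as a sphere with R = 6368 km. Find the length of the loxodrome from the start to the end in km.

Rhumb course C = atan2(Δλ, Δψ) with Δψ = ln[tan(π/4+φ₂/2)/tan(π/4+φ₁/2)] = -0.0956, Δλ = +0.3944 → C = 103.62°
d = R·|Δφ| / |cos C| = 6368·0.07330 / 0.23555 = 1982 km

1982 km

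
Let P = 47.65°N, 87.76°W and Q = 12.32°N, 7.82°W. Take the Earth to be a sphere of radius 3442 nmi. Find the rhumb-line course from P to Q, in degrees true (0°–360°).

Δψ = ln[tan(π/4+φ₂/2)/tan(π/4+φ₁/2)] = -0.7317
Δλ = +1.3952 rad (taken the short way round)
course = atan2(Δλ, Δψ) = 117.67°

117.7°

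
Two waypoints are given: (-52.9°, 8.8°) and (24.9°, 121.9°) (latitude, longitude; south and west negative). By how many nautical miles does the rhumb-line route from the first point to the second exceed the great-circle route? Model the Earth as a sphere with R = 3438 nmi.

182 nmi

Great circle: cos σ = sin φ₁ sin φ₂ + cos φ₁ cos φ₂ cos Δλ,  σ = 2.1537 rad → d_gc = 7404.5 nmi
Rhumb line: Δψ = +1.5409, q = Δφ/Δψ = 0.8812, d_rh = R√(Δφ²+q²Δλ²) = 7586.8 nmi
Excess = 7586.8 − 7404.5 = 182.3 ≈ 182 nmi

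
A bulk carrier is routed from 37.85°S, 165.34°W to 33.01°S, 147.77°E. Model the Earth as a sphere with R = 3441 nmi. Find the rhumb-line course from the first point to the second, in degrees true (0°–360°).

Δψ = ln[tan(π/4+φ₂/2)/tan(π/4+φ₁/2)] = +0.1037
Δλ = -0.8184 rad (taken the short way round)
course = atan2(Δλ, Δψ) = 277.22°

277.2°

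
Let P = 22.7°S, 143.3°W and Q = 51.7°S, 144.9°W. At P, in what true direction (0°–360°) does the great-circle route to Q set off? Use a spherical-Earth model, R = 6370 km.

182.0°

N = sin Δλ·cos φ₂ = -0.0173;  D = cos φ₁ sin φ₂ − sin φ₁ cos φ₂ cos Δλ = -0.4849
initial course = atan2(N, D) = 182.04°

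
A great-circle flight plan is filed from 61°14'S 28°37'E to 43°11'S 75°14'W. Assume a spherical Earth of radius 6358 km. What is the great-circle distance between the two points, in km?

6541 km

cos σ = sin φ₁ sin φ₂ + cos φ₁ cos φ₂ cos Δλ
      = sin(-61.23°)sin(-43.18°) + cos(-61.23°)cos(-43.18°)cos(-103.85°) = 0.5159
σ = 58.944° → d = Rσ = 6358·1.02876 = 6541 km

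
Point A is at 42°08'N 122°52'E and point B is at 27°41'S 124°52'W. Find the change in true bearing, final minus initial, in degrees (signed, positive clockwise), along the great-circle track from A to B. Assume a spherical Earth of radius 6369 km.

Initial bearing θ₁ = atan2(sin Δλ cos φ₂, cos φ₁ sin φ₂ − sin φ₁ cos φ₂ cos Δλ) = 98.29°
Final bearing θ₂ = (initial bearing from the destination back to the start) + 180° = 124.04°
Δθ = θ₂ − θ₁ = +25.7°

+25.7°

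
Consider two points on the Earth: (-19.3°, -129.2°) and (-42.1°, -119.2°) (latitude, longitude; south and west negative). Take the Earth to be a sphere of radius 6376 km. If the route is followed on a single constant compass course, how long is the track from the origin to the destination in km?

Rhumb course C = atan2(Δλ, Δψ) with Δψ = ln[tan(π/4+φ₂/2)/tan(π/4+φ₁/2)] = -0.4681, Δλ = +0.1745 → C = 159.55°
d = R·|Δφ| / |cos C| = 6376·0.39794 / 0.93699 = 2708 km

2708 km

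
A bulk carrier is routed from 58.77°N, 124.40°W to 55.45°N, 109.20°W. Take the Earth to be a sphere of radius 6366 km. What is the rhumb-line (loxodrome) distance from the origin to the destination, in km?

988 km

Rhumb course C = atan2(Δλ, Δψ) with Δψ = ln[tan(π/4+φ₂/2)/tan(π/4+φ₁/2)] = -0.1068, Δλ = +0.2653 → C = 111.93°
d = R·|Δφ| / |cos C| = 6366·0.05794 / 0.37343 = 988 km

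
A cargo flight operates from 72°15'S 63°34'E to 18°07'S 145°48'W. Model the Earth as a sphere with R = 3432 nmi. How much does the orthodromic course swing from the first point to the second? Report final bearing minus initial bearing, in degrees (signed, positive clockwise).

-143.6°

At departure: θ₁ = atan2(sin Δλ cos φ₂, cos φ₁ sin φ₂ − sin φ₁ cos φ₂ cos Δλ) = 152.19°
At arrival: θ₂ = atan2(sin Δλ cos φ₁, −cos φ₂ sin φ₁ + sin φ₂ cos φ₁ cos Δλ) = 8.61°
Δθ = θ₂ − θ₁ = -143.6°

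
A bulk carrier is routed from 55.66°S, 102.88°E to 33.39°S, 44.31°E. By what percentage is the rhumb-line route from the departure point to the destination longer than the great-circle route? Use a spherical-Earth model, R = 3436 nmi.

2.3%

Great circle: σ = 0.7954 rad → d_gc = Rσ = 2732.9 nmi
Rhumb: Δφ = +0.3887, Δλ = -1.0222, Δψ = +0.5556, q = Δφ/Δψ = 0.6995 → d_rh = R√(Δφ²+q²Δλ²) = 2796.6 nmi
Excess = (2796.6 − 2732.9) / 2732.9 = 63.7 / 2732.9 = 2.33% ≈ 2.3%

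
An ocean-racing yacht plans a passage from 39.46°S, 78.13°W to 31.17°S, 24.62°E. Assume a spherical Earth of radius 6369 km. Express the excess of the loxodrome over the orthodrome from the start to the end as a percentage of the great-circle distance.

5.9%

Great circle: σ = 1.3866 rad → d_gc = Rσ = 8831.3 km
Rhumb: Δφ = +0.1447, Δλ = +1.7933, Δψ = +0.1776, q = Δφ/Δψ = 0.8146 → d_rh = R√(Δφ²+q²Δλ²) = 9349.2 km
Excess = (9349.2 − 8831.3) / 8831.3 = 517.9 / 8831.3 = 5.86% ≈ 5.9%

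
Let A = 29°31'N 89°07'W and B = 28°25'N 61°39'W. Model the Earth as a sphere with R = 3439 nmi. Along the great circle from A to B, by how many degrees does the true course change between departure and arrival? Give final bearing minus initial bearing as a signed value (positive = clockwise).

At departure: θ₁ = atan2(sin Δλ cos φ₂, cos φ₁ sin φ₂ − sin φ₁ cos φ₂ cos Δλ) = 85.82°
At arrival: θ₂ = atan2(sin Δλ cos φ₁, −cos φ₂ sin φ₁ + sin φ₂ cos φ₁ cos Δλ) = 99.32°
Δθ = θ₂ − θ₁ = +13.5°

+13.5°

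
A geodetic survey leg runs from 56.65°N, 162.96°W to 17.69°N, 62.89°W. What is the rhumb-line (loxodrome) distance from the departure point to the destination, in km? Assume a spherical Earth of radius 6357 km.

Δψ = ln[tan(π/4+φ₂/2)/tan(π/4+φ₁/2)] = -0.8917;  Δφ = -0.6800 rad,  Δλ = +1.7466 rad
q = Δφ/Δψ = 0.7625
d = R·√(Δφ² + q²Δλ²) = 6357·1.49535 = 9506 km

9506 km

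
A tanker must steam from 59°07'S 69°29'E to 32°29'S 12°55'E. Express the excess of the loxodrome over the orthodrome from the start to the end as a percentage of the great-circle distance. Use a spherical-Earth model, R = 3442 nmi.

Great circle: σ = 0.7961 rad → d_gc = Rσ = 2740.3 nmi
Rhumb: Δφ = +0.4648, Δλ = -0.9873, Δψ = +0.6865, q = Δφ/Δψ = 0.6771 → d_rh = R√(Δφ²+q²Δλ²) = 2802.5 nmi
Excess = (2802.5 − 2740.3) / 2740.3 = 62.2 / 2740.3 = 2.27% ≈ 2.3%

2.3%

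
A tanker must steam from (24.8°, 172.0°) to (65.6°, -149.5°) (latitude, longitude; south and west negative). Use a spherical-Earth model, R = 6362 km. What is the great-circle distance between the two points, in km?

cos σ = sin φ₁ sin φ₂ + cos φ₁ cos φ₂ cos Δλ
      = sin(24.80°)sin(65.60°) + cos(24.80°)cos(65.60°)cos(38.50°) = 0.6755
σ = 47.509° → d = Rσ = 6362·0.82919 = 5275 km

5275 km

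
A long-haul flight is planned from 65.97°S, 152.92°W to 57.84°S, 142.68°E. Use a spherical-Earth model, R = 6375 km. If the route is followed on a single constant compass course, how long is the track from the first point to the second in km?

Rhumb course C = atan2(Δλ, Δψ) with Δψ = ln[tan(π/4+φ₂/2)/tan(π/4+φ₁/2)] = +0.3034, Δλ = -1.1240 → C = 285.10°
d = R·|Δφ| / |cos C| = 6375·0.14190 / 0.26057 = 3472 km

3472 km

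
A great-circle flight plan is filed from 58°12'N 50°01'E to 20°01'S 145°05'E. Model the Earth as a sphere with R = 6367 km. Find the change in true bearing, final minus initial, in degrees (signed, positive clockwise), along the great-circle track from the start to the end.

Initial bearing θ₁ = atan2(sin Δλ cos φ₂, cos φ₁ sin φ₂ − sin φ₁ cos φ₂ cos Δλ) = 96.69°
Final bearing θ₂ = (initial bearing from the destination back to the start) + 180° = 146.15°
Δθ = θ₂ − θ₁ = +49.5°

+49.5°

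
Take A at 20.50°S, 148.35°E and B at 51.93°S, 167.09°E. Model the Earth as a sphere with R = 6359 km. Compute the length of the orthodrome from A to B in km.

3845 km

cos σ = sin φ₁ sin φ₂ + cos φ₁ cos φ₂ cos Δλ
      = sin(-20.50°)sin(-51.93°) + cos(-20.50°)cos(-51.93°)cos(18.74°) = 0.8227
σ = 34.648° → d = Rσ = 6359·0.60472 = 3845 km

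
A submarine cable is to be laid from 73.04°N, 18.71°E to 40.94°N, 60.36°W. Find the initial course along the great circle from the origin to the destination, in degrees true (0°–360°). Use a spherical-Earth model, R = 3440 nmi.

274.2°

θ = atan2( sin Δλ·cos φ₂ ,  cos φ₁ sin φ₂ − sin φ₁ cos φ₂ cos Δλ )
  = atan2(-0.7417, +0.0541) = 274.18°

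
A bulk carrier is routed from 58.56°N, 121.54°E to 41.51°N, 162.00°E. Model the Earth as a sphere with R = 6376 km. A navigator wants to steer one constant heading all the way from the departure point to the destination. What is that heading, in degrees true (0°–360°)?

123.6°

Meridional parts: M(φ₁)=+1.2678, M(φ₂)=+0.7977 → ΔM = -0.4700;  Δλ = +0.7062 rad
tan C = Δλ / ΔM = -1.5023 → C = 123.65°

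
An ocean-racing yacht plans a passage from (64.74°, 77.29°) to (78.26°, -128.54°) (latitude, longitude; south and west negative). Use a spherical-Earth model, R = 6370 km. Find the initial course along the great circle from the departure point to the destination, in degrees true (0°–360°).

8.6°

N = sin Δλ·cos φ₂ = +0.0887;  D = cos φ₁ sin φ₂ − sin φ₁ cos φ₂ cos Δλ = +0.5834
initial course = atan2(N, D) = 8.64°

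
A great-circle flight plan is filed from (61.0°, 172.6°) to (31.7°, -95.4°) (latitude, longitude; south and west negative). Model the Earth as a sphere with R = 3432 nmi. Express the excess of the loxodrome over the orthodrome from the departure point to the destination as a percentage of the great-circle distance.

Great circle: σ = 1.1094 rad → d_gc = Rσ = 3807.5 nmi
Rhumb: Δφ = -0.5114, Δλ = +1.6057, Δψ = -0.7685, q = Δφ/Δψ = 0.6654 → d_rh = R√(Δφ²+q²Δλ²) = 4065.2 nmi
Excess = (4065.2 − 3807.5) / 3807.5 = 257.7 / 3807.5 = 6.77% ≈ 6.8%

6.8%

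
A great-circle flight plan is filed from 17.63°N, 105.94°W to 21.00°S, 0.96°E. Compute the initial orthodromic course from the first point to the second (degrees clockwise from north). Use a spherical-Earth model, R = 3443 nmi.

θ = atan2( sin Δλ·cos φ₂ ,  cos φ₁ sin φ₂ − sin φ₁ cos φ₂ cos Δλ )
  = atan2(+0.8933, -0.2593) = 106.19°

106.2°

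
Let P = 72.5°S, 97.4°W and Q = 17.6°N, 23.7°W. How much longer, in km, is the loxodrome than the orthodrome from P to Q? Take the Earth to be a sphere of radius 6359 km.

Great circle: cos σ = sin φ₁ sin φ₂ + cos φ₁ cos φ₂ cos Δλ,  σ = 1.7803 rad → d_gc = 11320.6 km
Rhumb line: Δψ = +2.1835, q = Δφ/Δψ = 0.7202, d_rh = R√(Δφ²+q²Δλ²) = 11606.0 km
Excess = 11606.0 − 11320.6 = 285.4 ≈ 285 km

285 km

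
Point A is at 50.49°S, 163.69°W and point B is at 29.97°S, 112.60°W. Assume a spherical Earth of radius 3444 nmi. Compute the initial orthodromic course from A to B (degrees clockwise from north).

N = sin Δλ·cos φ₂ = +0.6741;  D = cos φ₁ sin φ₂ − sin φ₁ cos φ₂ cos Δλ = +0.1020
initial course = atan2(N, D) = 81.40°

81.4°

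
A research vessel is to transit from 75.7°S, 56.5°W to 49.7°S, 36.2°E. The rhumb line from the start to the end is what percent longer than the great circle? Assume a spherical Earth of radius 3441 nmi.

Great circle: σ = 0.7503 rad → d_gc = Rσ = 2581.6 nmi
Rhumb: Δφ = +0.4538, Δλ = +1.6179, Δψ = +1.0733, q = Δφ/Δψ = 0.4228 → d_rh = R√(Δφ²+q²Δλ²) = 2824.6 nmi
Excess = (2824.6 − 2581.6) / 2581.6 = 243.0 / 2581.6 = 9.41% ≈ 9.4%

9.4%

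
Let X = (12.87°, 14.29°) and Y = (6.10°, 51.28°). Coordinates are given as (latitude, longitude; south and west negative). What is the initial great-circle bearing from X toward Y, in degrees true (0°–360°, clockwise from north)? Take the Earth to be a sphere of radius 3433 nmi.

97.0°

N = sin Δλ·cos φ₂ = +0.5983;  D = cos φ₁ sin φ₂ − sin φ₁ cos φ₂ cos Δλ = -0.0733
initial course = atan2(N, D) = 96.99°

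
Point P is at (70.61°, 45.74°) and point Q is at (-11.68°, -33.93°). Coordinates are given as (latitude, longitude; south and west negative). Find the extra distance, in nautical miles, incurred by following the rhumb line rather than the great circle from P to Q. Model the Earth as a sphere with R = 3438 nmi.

184 nmi

Great circle: cos σ = sin φ₁ sin φ₂ + cos φ₁ cos φ₂ cos Δλ,  σ = 1.7039 rad → d_gc = 5857.8 nmi
Rhumb line: Δψ = -1.9723, q = Δφ/Δψ = 0.7282, d_rh = R√(Δφ²+q²Δλ²) = 6041.6 nmi
Excess = 6041.6 − 5857.8 = 183.8 ≈ 184 nmi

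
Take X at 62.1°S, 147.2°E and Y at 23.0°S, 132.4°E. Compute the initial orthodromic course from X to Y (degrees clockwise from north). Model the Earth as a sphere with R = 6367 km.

338.7°

θ = atan2( sin Δλ·cos φ₂ ,  cos φ₁ sin φ₂ − sin φ₁ cos φ₂ cos Δλ )
  = atan2(-0.2351, +0.6037) = 338.72°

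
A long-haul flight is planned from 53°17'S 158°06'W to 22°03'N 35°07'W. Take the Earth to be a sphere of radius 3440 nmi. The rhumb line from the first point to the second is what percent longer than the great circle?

Great circle: σ = 2.2175 rad → d_gc = Rσ = 7628.4 nmi
Rhumb: Δφ = +1.3148, Δλ = +2.1465, Δψ = +1.4978, q = Δφ/Δψ = 0.8778 → d_rh = R√(Δφ²+q²Δλ²) = 7903.9 nmi
Excess = (7903.9 − 7628.4) / 7628.4 = 275.5 / 7628.4 = 3.61% ≈ 3.6%

3.6%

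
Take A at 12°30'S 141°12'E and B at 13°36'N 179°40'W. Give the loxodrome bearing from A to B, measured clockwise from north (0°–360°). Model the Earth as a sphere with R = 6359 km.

56.1°

Δψ = ln[tan(π/4+φ₂/2)/tan(π/4+φ₁/2)] = +0.4595
Δλ = +0.6830 rad (taken the short way round)
course = atan2(Δλ, Δψ) = 56.07°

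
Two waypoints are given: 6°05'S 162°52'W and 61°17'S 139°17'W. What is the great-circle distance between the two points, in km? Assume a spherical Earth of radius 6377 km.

6449 km

Haversine: a = sin²(Δφ/2)+cos φ₁ cos φ₂ sin²(Δλ/2) = 0.23460;  σ = 2·atan2(√a,√(1−a))
σ = 57.940° → d = Rσ = 6377·1.01124 = 6449 km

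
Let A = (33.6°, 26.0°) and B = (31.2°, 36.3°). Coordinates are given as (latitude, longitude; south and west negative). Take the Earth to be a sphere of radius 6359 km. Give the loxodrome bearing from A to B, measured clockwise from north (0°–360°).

Δψ = ln[tan(π/4+φ₂/2)/tan(π/4+φ₁/2)] = -0.0496
Δλ = +0.1798 rad (taken the short way round)
course = atan2(Δλ, Δψ) = 105.43°

105.4°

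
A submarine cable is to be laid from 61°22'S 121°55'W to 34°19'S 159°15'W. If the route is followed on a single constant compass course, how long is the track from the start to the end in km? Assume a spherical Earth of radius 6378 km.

Δψ = ln[tan(π/4+φ₂/2)/tan(π/4+φ₁/2)] = +0.7273;  Δφ = +0.4721 rad,  Δλ = -0.6516 rad
q = Δφ/Δψ = 0.6491
d = R·√(Δφ² + q²Δλ²) = 6378·0.63385 = 4043 km

4043 km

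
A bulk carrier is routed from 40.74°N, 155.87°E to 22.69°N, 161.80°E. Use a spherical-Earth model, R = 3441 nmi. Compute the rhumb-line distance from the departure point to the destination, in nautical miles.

1125 nmi

Δψ = ln[tan(π/4+φ₂/2)/tan(π/4+φ₁/2)] = -0.3731;  Δφ = -0.3150 rad,  Δλ = +0.1035 rad
q = Δφ/Δψ = 0.8444
d = R·√(Δφ² + q²Δλ²) = 3441·0.32693 = 1125 nmi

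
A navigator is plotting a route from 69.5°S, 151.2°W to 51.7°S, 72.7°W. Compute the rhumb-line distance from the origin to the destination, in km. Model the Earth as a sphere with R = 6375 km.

4606 km

Rhumb course C = atan2(Δλ, Δψ) with Δψ = ln[tan(π/4+φ₂/2)/tan(π/4+φ₁/2)] = +0.6525, Δλ = +1.3701 → C = 64.53°
d = R·|Δφ| / |cos C| = 6375·0.31067 / 0.42998 = 4606 km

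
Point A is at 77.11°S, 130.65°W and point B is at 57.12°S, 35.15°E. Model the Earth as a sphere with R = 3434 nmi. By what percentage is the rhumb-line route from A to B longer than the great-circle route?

39.6%

Great circle: σ = 0.7937 rad → d_gc = Rσ = 2725.4 nmi
Rhumb: Δφ = +0.3489, Δλ = +2.8938, Δψ = +0.9602, q = Δφ/Δψ = 0.3634 → d_rh = R√(Δφ²+q²Δλ²) = 3804.4 nmi
Excess = (3804.4 − 2725.4) / 2725.4 = 1079.0 / 2725.4 = 39.59% ≈ 39.6%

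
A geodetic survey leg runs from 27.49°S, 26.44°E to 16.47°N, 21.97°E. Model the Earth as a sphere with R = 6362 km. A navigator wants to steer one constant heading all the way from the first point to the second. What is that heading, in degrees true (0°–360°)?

354.4°

Δψ = ln[tan(π/4+φ₂/2)/tan(π/4+φ₁/2)] = +0.7908
Δλ = -0.0780 rad (taken the short way round)
course = atan2(Δλ, Δψ) = 354.37°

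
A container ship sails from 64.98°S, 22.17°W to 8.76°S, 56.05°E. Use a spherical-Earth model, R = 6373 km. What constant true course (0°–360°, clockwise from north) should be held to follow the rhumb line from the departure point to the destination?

Δψ = ln[tan(π/4+φ₂/2)/tan(π/4+φ₁/2)] = +1.3521
Δλ = +1.3652 rad (taken the short way round)
course = atan2(Δλ, Δψ) = 45.28°

45.3°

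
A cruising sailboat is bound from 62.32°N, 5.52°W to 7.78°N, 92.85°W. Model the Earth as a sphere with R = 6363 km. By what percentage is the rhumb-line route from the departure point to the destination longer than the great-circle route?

4.3%

Great circle: σ = 1.4290 rad → d_gc = Rσ = 9092.8 km
Rhumb: Δφ = -0.9519, Δλ = -1.5242, Δψ = -1.2647, q = Δφ/Δψ = 0.7526 → d_rh = R√(Δφ²+q²Δλ²) = 9485.2 km
Excess = (9485.2 − 9092.8) / 9092.8 = 392.4 / 9092.8 = 4.32% ≈ 4.3%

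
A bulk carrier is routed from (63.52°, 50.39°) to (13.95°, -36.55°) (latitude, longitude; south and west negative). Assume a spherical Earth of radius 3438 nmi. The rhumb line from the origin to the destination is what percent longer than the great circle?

4.8%

Great circle: σ = 1.3296 rad → d_gc = Rσ = 4571.1 nmi
Rhumb: Δφ = -0.8652, Δλ = -1.5174, Δψ = -1.2010, q = Δφ/Δψ = 0.7203 → d_rh = R√(Δφ²+q²Δλ²) = 4792.6 nmi
Excess = (4792.6 − 4571.1) / 4571.1 = 221.5 / 4571.1 = 4.846% ≈ 4.8%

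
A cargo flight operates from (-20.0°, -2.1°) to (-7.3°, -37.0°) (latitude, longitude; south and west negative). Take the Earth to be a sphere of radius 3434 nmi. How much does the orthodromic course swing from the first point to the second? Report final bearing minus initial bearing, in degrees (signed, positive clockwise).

+8.5°

Initial bearing θ₁ = atan2(sin Δλ cos φ₂, cos φ₁ sin φ₂ − sin φ₁ cos φ₂ cos Δλ) = 285.64°
Final bearing θ₂ = (initial bearing from the destination back to the start) + 180° = 294.17°
Δθ = θ₂ − θ₁ = +8.5°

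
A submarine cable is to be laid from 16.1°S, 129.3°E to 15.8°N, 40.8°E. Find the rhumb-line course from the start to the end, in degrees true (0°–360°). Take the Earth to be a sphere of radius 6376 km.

290.1°

Δψ = ln[tan(π/4+φ₂/2)/tan(π/4+φ₁/2)] = +0.5641
Δλ = -1.5446 rad (taken the short way round)
course = atan2(Δλ, Δψ) = 290.06°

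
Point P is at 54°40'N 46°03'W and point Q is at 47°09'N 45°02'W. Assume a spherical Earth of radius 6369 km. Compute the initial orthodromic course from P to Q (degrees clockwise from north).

θ = atan2( sin Δλ·cos φ₂ ,  cos φ₁ sin φ₂ − sin φ₁ cos φ₂ cos Δλ )
  = atan2(+0.0121, -0.1307) = 174.73°

174.7°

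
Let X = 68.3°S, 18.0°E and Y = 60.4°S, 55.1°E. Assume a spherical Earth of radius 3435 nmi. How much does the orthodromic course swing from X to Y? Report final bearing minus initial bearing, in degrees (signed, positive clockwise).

At departure: θ₁ = atan2(sin Δλ cos φ₂, cos φ₁ sin φ₂ − sin φ₁ cos φ₂ cos Δλ) = 81.50°
At arrival: θ₂ = atan2(sin Δλ cos φ₁, −cos φ₂ sin φ₁ + sin φ₂ cos φ₁ cos Δλ) = 47.76°
Δθ = θ₂ − θ₁ = -33.7°

-33.7°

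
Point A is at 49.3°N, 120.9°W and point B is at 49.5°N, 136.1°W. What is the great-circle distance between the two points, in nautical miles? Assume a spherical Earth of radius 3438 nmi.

593 nmi

Haversine: a = sin²(Δφ/2)+cos φ₁ cos φ₂ sin²(Δλ/2) = 0.00741;  σ = 2·atan2(√a,√(1−a))
σ = 9.877° → d = Rσ = 3438·0.17239 = 593 nmi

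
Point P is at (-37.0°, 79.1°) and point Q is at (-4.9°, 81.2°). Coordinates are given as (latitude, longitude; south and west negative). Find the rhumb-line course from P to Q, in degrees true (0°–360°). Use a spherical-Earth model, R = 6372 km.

Meridional parts: M(φ₁)=-0.6960, M(φ₂)=-0.0856 → ΔM = +0.6104;  Δλ = +0.0367 rad
tan C = Δλ / ΔM = +0.0600 → C = 3.44°

3.4°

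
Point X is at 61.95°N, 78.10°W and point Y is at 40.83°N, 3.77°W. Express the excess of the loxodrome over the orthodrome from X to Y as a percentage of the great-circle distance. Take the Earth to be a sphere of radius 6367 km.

Great circle: σ = 0.8324 rad → d_gc = Rσ = 5299.7 km
Rhumb: Δφ = -0.3686, Δλ = +1.2973, Δψ = -0.6052, q = Δφ/Δψ = 0.6091 → d_rh = R√(Δφ²+q²Δλ²) = 5551.5 km
Excess = (5551.5 − 5299.7) / 5299.7 = 251.8 / 5299.7 = 4.751% ≈ 4.8%

4.8%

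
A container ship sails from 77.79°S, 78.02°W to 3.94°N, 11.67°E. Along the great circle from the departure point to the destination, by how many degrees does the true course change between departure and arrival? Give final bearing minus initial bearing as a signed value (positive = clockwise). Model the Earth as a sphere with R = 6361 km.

Initial bearing θ₁ = atan2(sin Δλ cos φ₂, cos φ₁ sin φ₂ − sin φ₁ cos φ₂ cos Δλ) = 88.86°
Final bearing θ₂ = (initial bearing from the destination back to the start) + 180° = 12.24°
Δθ = θ₂ − θ₁ = -76.6°

-76.6°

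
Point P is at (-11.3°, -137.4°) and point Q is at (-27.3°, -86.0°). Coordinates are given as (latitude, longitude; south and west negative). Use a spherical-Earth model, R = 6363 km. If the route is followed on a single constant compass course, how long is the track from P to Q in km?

5652 km

Rhumb course C = atan2(Δλ, Δψ) with Δψ = ln[tan(π/4+φ₂/2)/tan(π/4+φ₁/2)] = -0.2971, Δλ = +0.8971 → C = 108.32°
d = R·|Δφ| / |cos C| = 6363·0.27925 / 0.31437 = 5652 km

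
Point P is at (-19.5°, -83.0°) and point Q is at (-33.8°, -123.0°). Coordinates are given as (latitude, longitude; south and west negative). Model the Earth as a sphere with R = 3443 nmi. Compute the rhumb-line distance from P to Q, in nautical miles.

2306 nmi

Δψ = ln[tan(π/4+φ₂/2)/tan(π/4+φ₁/2)] = -0.2803;  Δφ = -0.2496 rad,  Δλ = -0.6981 rad
q = Δφ/Δψ = 0.8903
d = R·√(Δφ² + q²Δλ²) = 3443·0.66976 = 2306 nmi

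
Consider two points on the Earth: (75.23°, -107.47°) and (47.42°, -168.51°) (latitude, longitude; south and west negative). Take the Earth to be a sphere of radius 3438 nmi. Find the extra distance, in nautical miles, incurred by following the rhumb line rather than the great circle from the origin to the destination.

Great circle: cos σ = sin φ₁ sin φ₂ + cos φ₁ cos φ₂ cos Δλ,  σ = 0.6509 rad → d_gc = 2237.9 nmi
Rhumb line: Δψ = -1.1008, q = Δφ/Δψ = 0.4409, d_rh = R√(Δφ²+q²Δλ²) = 2322.2 nmi
Excess = 2322.2 − 2237.9 = 84.3 ≈ 84 nmi

84 nmi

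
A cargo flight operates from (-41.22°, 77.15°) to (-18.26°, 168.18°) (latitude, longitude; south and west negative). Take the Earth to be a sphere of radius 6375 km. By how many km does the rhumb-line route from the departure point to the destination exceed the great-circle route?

Great circle: cos σ = sin φ₁ sin φ₂ + cos φ₁ cos φ₂ cos Δλ,  σ = 1.3759 rad → d_gc = 8771.6 km
Rhumb line: Δψ = +0.4667, q = Δφ/Δψ = 0.8586, d_rh = R√(Δφ²+q²Δλ²) = 9063.7 km
Excess = 9063.7 − 8771.6 = 292.1 ≈ 292 km

292 km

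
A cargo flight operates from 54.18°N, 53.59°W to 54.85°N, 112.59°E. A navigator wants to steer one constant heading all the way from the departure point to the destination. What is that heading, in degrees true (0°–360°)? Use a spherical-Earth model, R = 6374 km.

89.6°

Meridional parts: M(φ₁)=+1.1295, M(φ₂)=+1.1497 → ΔM = +0.0201;  Δλ = +2.9004 rad
tan C = Δλ / ΔM = +143.9747 → C = 89.60°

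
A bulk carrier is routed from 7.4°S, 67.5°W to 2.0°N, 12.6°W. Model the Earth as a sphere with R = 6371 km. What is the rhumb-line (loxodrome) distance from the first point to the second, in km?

Δψ = ln[tan(π/4+φ₂/2)/tan(π/4+φ₁/2)] = +0.1644;  Δφ = +0.1641 rad,  Δλ = +0.9582 rad
q = Δφ/Δψ = 0.9978
d = R·√(Δφ² + q²Δλ²) = 6371·0.97002 = 6180 km

6180 km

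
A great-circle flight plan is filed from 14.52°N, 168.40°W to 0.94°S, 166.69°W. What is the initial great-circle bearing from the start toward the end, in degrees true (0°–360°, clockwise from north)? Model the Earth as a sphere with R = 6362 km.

173.6°

N = sin Δλ·cos φ₂ = +0.0298;  D = cos φ₁ sin φ₂ − sin φ₁ cos φ₂ cos Δλ = -0.2665
initial course = atan2(N, D) = 173.61°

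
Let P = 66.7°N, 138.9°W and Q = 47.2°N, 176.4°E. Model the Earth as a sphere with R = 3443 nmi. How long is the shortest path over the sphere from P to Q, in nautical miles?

1810 nmi

Haversine: a = sin²(Δφ/2)+cos φ₁ cos φ₂ sin²(Δλ/2) = 0.06754;  σ = 2·atan2(√a,√(1−a))
σ = 30.127° → d = Rσ = 3443·0.52581 = 1810 nmi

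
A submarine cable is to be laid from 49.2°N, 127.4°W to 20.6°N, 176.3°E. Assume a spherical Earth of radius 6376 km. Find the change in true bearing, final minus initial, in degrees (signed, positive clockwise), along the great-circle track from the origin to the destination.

-35.1°

At departure: θ₁ = atan2(sin Δλ cos φ₂, cos φ₁ sin φ₂ − sin φ₁ cos φ₂ cos Δλ) = 258.16°
At arrival: θ₂ = atan2(sin Δλ cos φ₁, −cos φ₂ sin φ₁ + sin φ₂ cos φ₁ cos Δλ) = 223.09°
Δθ = θ₂ − θ₁ = -35.1°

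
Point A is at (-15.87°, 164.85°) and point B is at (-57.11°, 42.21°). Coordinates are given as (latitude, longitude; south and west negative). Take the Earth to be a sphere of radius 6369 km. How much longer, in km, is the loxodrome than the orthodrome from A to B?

Great circle: cos σ = sin φ₁ sin φ₂ + cos φ₁ cos φ₂ cos Δλ,  σ = 1.6229 rad → d_gc = 10336.4 km
Rhumb line: Δψ = -0.9396, q = Δφ/Δψ = 0.7660, d_rh = R√(Δφ²+q²Δλ²) = 11405.0 km
Excess = 11405.0 − 10336.4 = 1068.6 ≈ 1069 km

1069 km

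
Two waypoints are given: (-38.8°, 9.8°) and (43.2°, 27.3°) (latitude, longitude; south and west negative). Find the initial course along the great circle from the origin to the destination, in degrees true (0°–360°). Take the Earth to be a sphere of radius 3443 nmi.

N = sin Δλ·cos φ₂ = +0.2192;  D = cos φ₁ sin φ₂ − sin φ₁ cos φ₂ cos Δλ = +0.9691
initial course = atan2(N, D) = 12.75°

12.7°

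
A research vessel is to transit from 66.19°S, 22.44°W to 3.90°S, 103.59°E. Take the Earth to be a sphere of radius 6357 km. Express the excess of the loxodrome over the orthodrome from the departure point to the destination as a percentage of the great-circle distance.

11.1%

Great circle: σ = 1.7464 rad → d_gc = Rσ = 11101.8 km
Rhumb: Δφ = +1.0872, Δλ = +2.1996, Δψ = +1.4886, q = Δφ/Δψ = 0.7303 → d_rh = R√(Δφ²+q²Δλ²) = 12330.9 km
Excess = (12330.9 − 11101.8) / 11101.8 = 1229.1 / 11101.8 = 11.07% ≈ 11.1%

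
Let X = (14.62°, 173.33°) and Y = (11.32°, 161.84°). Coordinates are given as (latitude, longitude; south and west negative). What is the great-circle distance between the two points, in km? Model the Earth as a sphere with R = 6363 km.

1296 km

Haversine: a = sin²(Δφ/2)+cos φ₁ cos φ₂ sin²(Δλ/2) = 0.01034;  σ = 2·atan2(√a,√(1−a))
σ = 11.670° → d = Rσ = 6363·0.20369 = 1296 km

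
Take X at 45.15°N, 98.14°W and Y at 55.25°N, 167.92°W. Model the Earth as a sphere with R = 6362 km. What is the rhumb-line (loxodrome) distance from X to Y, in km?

Δψ = ln[tan(π/4+φ₂/2)/tan(π/4+φ₁/2)] = +0.2768;  Δφ = +0.1763 rad,  Δλ = -1.2179 rad
q = Δφ/Δψ = 0.6369
d = R·√(Δφ² + q²Δλ²) = 6362·0.79543 = 5061 km

5061 km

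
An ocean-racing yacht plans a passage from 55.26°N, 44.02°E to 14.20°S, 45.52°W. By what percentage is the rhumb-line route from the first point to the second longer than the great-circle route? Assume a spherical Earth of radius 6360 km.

2.2%

Great circle: σ = 1.7692 rad → d_gc = Rσ = 11252.4 km
Rhumb: Δφ = -1.2123, Δλ = -1.5628, Δψ = -1.4126, q = Δφ/Δψ = 0.8582 → d_rh = R√(Δφ²+q²Δλ²) = 11498.2 km
Excess = (11498.2 − 11252.4) / 11252.4 = 245.8 / 11252.4 = 2.18% ≈ 2.2%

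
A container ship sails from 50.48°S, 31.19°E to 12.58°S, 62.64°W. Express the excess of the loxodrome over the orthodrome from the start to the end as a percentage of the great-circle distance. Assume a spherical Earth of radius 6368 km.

Great circle: σ = 1.4439 rad → d_gc = Rσ = 9194.9 km
Rhumb: Δφ = +0.6615, Δλ = -1.6376, Δψ = +0.8024, q = Δφ/Δψ = 0.8243 → d_rh = R√(Δφ²+q²Δλ²) = 9573.2 km
Excess = (9573.2 − 9194.9) / 9194.9 = 378.3 / 9194.9 = 4.11% ≈ 4.1%

4.1%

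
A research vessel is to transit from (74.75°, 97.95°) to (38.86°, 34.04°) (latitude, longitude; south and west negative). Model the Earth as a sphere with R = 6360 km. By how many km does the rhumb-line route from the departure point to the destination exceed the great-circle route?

Great circle: cos σ = sin φ₁ sin φ₂ + cos φ₁ cos φ₂ cos Δλ,  σ = 0.8018 rad → d_gc = 5099.6 km
Rhumb line: Δψ = -1.2737, q = Δφ/Δψ = 0.4918, d_rh = R√(Δφ²+q²Δλ²) = 5295.6 km
Excess = 5295.6 − 5099.6 = 196.0 ≈ 196 km

196 km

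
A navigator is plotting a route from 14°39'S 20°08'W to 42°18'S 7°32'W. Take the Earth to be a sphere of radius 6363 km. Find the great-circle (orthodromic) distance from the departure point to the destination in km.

3299 km

cos σ = sin φ₁ sin φ₂ + cos φ₁ cos φ₂ cos Δλ
      = sin(-14.65°)sin(-42.30°) + cos(-14.65°)cos(-42.30°)cos(12.60°) = 0.8686
σ = 29.708° → d = Rσ = 6363·0.51850 = 3299 km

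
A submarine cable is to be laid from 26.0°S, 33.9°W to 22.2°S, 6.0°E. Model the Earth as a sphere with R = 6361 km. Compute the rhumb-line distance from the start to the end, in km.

Rhumb course C = atan2(Δλ, Δψ) with Δψ = ln[tan(π/4+φ₂/2)/tan(π/4+φ₁/2)] = +0.0727, Δλ = +0.6964 → C = 84.04°
d = R·|Δφ| / |cos C| = 6361·0.06632 / 0.10380 = 4065 km

4065 km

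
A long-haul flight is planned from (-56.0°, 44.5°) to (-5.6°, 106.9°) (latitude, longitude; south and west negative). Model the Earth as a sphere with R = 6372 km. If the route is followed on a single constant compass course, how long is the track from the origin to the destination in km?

7934 km

Δψ = ln[tan(π/4+φ₂/2)/tan(π/4+φ₁/2)] = +1.0872;  Δφ = +0.8796 rad,  Δλ = +1.0891 rad
q = Δφ/Δψ = 0.8091
d = R·√(Δφ² + q²Δλ²) = 6372·1.24511 = 7934 km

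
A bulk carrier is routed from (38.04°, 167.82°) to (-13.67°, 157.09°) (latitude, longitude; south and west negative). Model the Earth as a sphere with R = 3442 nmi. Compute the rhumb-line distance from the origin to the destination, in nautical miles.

3165 nmi

Rhumb course C = atan2(Δλ, Δψ) with Δψ = ln[tan(π/4+φ₂/2)/tan(π/4+φ₁/2)] = -0.9598, Δλ = -0.1873 → C = 191.04°
d = R·|Δφ| / |cos C| = 3442·0.90251 / 0.98149 = 3165 nmi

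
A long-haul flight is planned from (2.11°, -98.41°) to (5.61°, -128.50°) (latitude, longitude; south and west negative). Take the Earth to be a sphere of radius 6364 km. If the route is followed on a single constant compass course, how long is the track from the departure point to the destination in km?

3357 km

Rhumb course C = atan2(Δλ, Δψ) with Δψ = ln[tan(π/4+φ₂/2)/tan(π/4+φ₁/2)] = +0.0612, Δλ = -0.5252 → C = 276.65°
d = R·|Δφ| / |cos C| = 6364·0.06109 / 0.11582 = 3357 km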